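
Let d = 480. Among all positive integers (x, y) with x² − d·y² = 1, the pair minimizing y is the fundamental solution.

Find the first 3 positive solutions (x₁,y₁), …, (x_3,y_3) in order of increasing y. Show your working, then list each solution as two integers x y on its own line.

[21; 1,9,1,42] for √480; ℓ=4 ⇒ convergent index 3
step 0: (21, 1)  from 21·(1,0) + (0,1)
…
step 2: (219, 10)  from 9·(22,1) + (21,1)
step 3: (241, 11)  from 1·(219,10) + (22,1)
fundamental: x₁=241, y₁=11  (since 58081 − 480·121 = 1)
n=2: (241,11)∘(241,11) = (241·241+480·11·11, 241·11+11·241) = (116161,5302)
n=3: (116161,5302)∘(241,11) = (241·116161+480·11·5302, 241·5302+11·116161) = (55989361,2555553)

241 11
116161 5302
55989361 2555553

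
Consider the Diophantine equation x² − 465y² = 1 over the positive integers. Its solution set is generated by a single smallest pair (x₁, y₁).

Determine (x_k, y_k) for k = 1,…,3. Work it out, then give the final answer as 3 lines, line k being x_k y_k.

√465 → a₀=21, period (1,1,3,2,2,2,3,1,1,42); ℓ=10 even so k=9
i=0: a=21 ⇒ p=21, q=1
…
i=4: a=2 ⇒ p=345, q=16
i=5: a=2 ⇒ p=841, q=39
…
i=8: a=1 ⇒ p=8949, q=415
i=9: a=1 ⇒ p=15871, q=736
(x₁, y₁) = (15871, 736);  15871² − 465·736² = 1 ✓
(15871+736√465)^2 = 503777281 + 23362112√465
(15871+736√465)^3 = 15990898437631 + 741560158368√465

15871 736
503777281 23362112
15990898437631 741560158368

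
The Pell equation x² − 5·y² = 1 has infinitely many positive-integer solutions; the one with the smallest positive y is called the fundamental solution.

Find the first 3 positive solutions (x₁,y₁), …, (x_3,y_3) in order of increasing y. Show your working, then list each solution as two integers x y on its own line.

√5 = [2; 4, …], period ℓ=1 (odd) → k=1
k=0  a_k=2  p_k/q_k = 2/1
k=1  a_k=4  p_k/q_k = 9/4
→ (9, 4).  Check: 9²=81, 5·4²=80, difference 1.
n=2: (9,4)∘(9,4) = (9·9+5·4·4, 9·4+4·9) = (161,72)
n=3: (161,72)∘(9,4) = (9·161+5·4·72, 9·72+4·161) = (2889,1292)

9 4
161 72
2889 1292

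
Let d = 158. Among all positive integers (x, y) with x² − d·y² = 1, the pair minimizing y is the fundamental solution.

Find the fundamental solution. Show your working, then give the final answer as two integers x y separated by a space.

7743 616

√158 → a₀=12, period (1,1,3,12,3,1,1,24); ℓ=8 even so k=7
k=0  a_k=12  p_k/q_k = 12/1
k=1  a_k=1  p_k/q_k = 13/1
k=2  a_k=1  p_k/q_k = 25/2
…
k=4  a_k=12  p_k/q_k = 1081/86
…
k=6  a_k=1  p_k/q_k = 4412/351
k=7  a_k=1  p_k/q_k = 7743/616
(x₁, y₁) = (7743, 616);  7743² − 158·616² = 1 ✓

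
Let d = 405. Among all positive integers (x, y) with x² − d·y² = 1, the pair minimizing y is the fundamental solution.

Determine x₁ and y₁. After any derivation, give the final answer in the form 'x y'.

161 8

d=405: √d = [20; 8,40] (ℓ=2, even), read p_1/q_1
k=0  a_k=20  p_k/q_k = 20/1
k=1  a_k=8  p_k/q_k = 161/8
fundamental: x₁=161, y₁=8  (since 25921 − 405·64 = 1)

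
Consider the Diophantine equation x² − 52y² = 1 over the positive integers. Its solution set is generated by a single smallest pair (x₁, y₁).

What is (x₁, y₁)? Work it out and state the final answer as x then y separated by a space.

649 90

d=52: √d = [7; 4,1,2,1,4,14] (ℓ=6, even), read p_5/q_5
i=0: a=7 ⇒ p=7, q=1
i=1: a=4 ⇒ p=29, q=4
…
i=3: a=2 ⇒ p=101, q=14
i=4: a=1 ⇒ p=137, q=19
i=5: a=4 ⇒ p=649, q=90
→ (649, 90).  Check: 649²=421201, 52·90²=421200, difference 1.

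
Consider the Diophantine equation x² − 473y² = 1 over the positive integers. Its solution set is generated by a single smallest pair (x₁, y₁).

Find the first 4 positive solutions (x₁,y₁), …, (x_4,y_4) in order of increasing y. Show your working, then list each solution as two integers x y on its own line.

87 4
15137 696
2633751 121100
458257537 21070704

√473 = [21; 1,2,1,42, …], period ℓ=4 (even) → k=3
i=0: a=21 ⇒ p=21, q=1
…
i=2: a=2 ⇒ p=65, q=3
i=3: a=1 ⇒ p=87, q=4
(x₁, y₁) = (87, 4);  87² − 473·4² = 1 ✓
(87+4√473)^2 = 15137 + 696√473
(87+4√473)^3 = 2633751 + 121100√473
(87+4√473)^4 = 458257537 + 21070704√473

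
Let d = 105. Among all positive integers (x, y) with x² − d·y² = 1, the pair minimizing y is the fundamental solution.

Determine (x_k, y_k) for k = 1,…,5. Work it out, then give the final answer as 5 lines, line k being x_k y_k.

d=105: √d = [10; 4,20] (ℓ=2, even), read p_1/q_1
a_0=10:  p_0=10·1+0=10,  q_0=10·0+1=1
a_1=4:  p_1=4·10+1=41,  q_1=4·1+0=4
→ (41, 4).  Check: 41²=1681, 105·4²=1680, difference 1.
n=2: (41,4)∘(41,4) = (41·41+105·4·4, 41·4+4·41) = (3361,328)
n=3: (3361,328)∘(41,4) = (41·3361+105·4·328, 41·328+4·3361) = (275561,26892)
n=4: (275561,26892)∘(41,4) = (41·275561+105·4·26892, 41·26892+4·275561) = (22592641,2204816)
n=5: (22592641,2204816)∘(41,4) = (41·22592641+105·4·2204816, 41·2204816+4·22592641) = (1852321001,180768020)

41 4
3361 328
275561 26892
22592641 2204816
1852321001 180768020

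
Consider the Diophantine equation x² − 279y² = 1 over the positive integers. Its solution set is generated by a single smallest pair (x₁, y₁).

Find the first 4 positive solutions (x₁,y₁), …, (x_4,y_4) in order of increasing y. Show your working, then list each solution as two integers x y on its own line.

d=279: √d = [16; 1,2,2,1,2,2,1,32] (ℓ=8, even), read p_7/q_7
k=0  a_k=16  p_k/q_k = 16/1
…
k=2  a_k=2  p_k/q_k = 50/3
k=3  a_k=2  p_k/q_k = 117/7
…
k=5  a_k=2  p_k/q_k = 451/27
k=6  a_k=2  p_k/q_k = 1069/64
k=7  a_k=1  p_k/q_k = 1520/91
(x₁, y₁) = (1520, 91);  1520² − 279·91² = 1 ✓
(x_2, y_2) = (1520·1520 + 279·91·91, 1520·91 + 91·1520) = (4620799, 276640)
(x_3, y_3) = (1520·4620799 + 279·91·276640, 1520·276640 + 91·4620799) = (14047227440, 840985509)
(x_4, y_4) = (1520·14047227440 + 279·91·840985509, 1520·840985509 + 91·14047227440) = (42703566796801, 2556595670720)

1520 91
4620799 276640
14047227440 840985509
42703566796801 2556595670720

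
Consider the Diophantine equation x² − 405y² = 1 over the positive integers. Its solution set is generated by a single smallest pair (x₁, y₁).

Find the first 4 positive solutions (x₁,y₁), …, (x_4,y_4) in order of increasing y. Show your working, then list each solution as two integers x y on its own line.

161 8
51841 2576
16692641 829464
5374978561 267084832

√405 → a₀=20, period (8,40); ℓ=2 even so k=1
step 0: (20, 1)  from 20·(1,0) + (0,1)
step 1: (161, 8)  from 8·(20,1) + (1,0)
fundamental: x₁=161, y₁=8  (since 25921 − 405·64 = 1)
n=2: (161,8)∘(161,8) = (161·161+405·8·8, 161·8+8·161) = (51841,2576)
n=3: (51841,2576)∘(161,8) = (161·51841+405·8·2576, 161·2576+8·51841) = (16692641,829464)
n=4: (16692641,829464)∘(161,8) = (161·16692641+405·8·829464, 161·829464+8·16692641) = (5374978561,267084832)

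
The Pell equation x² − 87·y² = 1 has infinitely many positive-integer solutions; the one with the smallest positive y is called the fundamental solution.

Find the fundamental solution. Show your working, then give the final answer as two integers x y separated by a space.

√87 → a₀=9, period (3,18); ℓ=2 even so k=1
k=0  a_k=9  p_k/q_k = 9/1
k=1  a_k=3  p_k/q_k = 28/3
(x₁, y₁) = (28, 3);  28² − 87·3² = 1 ✓

28 3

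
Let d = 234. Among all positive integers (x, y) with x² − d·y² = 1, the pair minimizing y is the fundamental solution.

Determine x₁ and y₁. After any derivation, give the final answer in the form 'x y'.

[15; 3,2,1,2,1,2,3,30] for √234; ℓ=8 ⇒ convergent index 7
a_0=15:  p_0=15·1+0=15,  q_0=15·0+1=1
…
a_3=1:  p_3=1·107+46=153,  q_3=1·7+3=10
…
a_5=1:  p_5=1·413+153=566,  q_5=1·27+10=37
a_6=2:  p_6=2·566+413=1545,  q_6=2·37+27=101
a_7=3:  p_7=3·1545+566=5201,  q_7=3·101+37=340
fundamental: x₁=5201, y₁=340  (since 27050401 − 234·115600 = 1)

5201 340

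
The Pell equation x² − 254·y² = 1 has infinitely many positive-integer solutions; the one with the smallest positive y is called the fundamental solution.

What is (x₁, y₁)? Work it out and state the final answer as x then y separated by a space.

d=254: √d = [15; 1,14,1,30] (ℓ=4, even), read p_3/q_3
step 0: (15, 1)  from 15·(1,0) + (0,1)
…
step 2: (239, 15)  from 14·(16,1) + (15,1)
step 3: (255, 16)  from 1·(239,15) + (16,1)
→ (255, 16).  Check: 255²=65025, 254·16²=65024, difference 1.

255 16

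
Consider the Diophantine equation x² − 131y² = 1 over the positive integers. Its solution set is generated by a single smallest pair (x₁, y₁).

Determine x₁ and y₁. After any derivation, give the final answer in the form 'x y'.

d=131: √d = [11; 2,4,11,4,2,22] (ℓ=6, even), read p_5/q_5
step 0: (11, 1)  from 11·(1,0) + (0,1)
step 1: (23, 2)  from 2·(11,1) + (1,0)
…
step 4: (4727, 413)  from 4·(1156,101) + (103,9)
step 5: (10610, 927)  from 2·(4727,413) + (1156,101)
(x₁, y₁) = (10610, 927);  10610² − 131·927² = 1 ✓

10610 927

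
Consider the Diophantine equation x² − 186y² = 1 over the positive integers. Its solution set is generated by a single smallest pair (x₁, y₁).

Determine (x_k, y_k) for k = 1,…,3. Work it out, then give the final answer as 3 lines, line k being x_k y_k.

√186 → a₀=13, period (1,1,1,3,4,3,1,1,1,26); ℓ=10 even so k=9
k=0  a_k=13  p_k/q_k = 13/1
k=1  a_k=1  p_k/q_k = 14/1
…
k=4  a_k=3  p_k/q_k = 150/11
…
k=7  a_k=1  p_k/q_k = 2714/199
k=8  a_k=1  p_k/q_k = 4787/351
k=9  a_k=1  p_k/q_k = 7501/550
(x₁, y₁) = (7501, 550);  7501² − 186·550² = 1 ✓
k=2:  x_2 = 7501·7501+186·550·550 = 112530001,  y_2 = 7501·550+550·7501 = 8251100
k=3:  x_3 = 7501·112530001+186·550·8251100 = 1688175067501,  y_3 = 7501·8251100+550·112530001 = 123783001650

7501 550
112530001 8251100
1688175067501 123783001650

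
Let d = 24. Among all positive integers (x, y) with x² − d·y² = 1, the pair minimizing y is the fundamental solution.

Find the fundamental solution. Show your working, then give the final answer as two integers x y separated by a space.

[4; 1,8] for √24; ℓ=2 ⇒ convergent index 1
i=0: a=4 ⇒ p=4, q=1
i=1: a=1 ⇒ p=5, q=1
fundamental: x₁=5, y₁=1  (since 25 − 24·1 = 1)

5 1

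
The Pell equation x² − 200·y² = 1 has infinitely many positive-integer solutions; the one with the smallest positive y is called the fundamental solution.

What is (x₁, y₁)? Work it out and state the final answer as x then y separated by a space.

99 7

√200 → a₀=14, period (7,28); ℓ=2 even so k=1
a_0=14:  p_0=14·1+0=14,  q_0=14·0+1=1
a_1=7:  p_1=7·14+1=99,  q_1=7·1+0=7
→ (99, 7).  Check: 99²=9801, 200·7²=9800, difference 1.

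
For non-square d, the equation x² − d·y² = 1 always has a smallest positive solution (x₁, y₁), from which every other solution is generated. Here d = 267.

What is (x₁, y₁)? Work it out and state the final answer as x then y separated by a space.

2402 147

[16; 2,1,15,1,2,32] for √267; ℓ=6 ⇒ convergent index 5
i=0: a=16 ⇒ p=16, q=1
i=1: a=2 ⇒ p=33, q=2
…
i=4: a=1 ⇒ p=817, q=50
i=5: a=2 ⇒ p=2402, q=147
→ (2402, 147).  Check: 2402²=5769604, 267·147²=5769603, difference 1.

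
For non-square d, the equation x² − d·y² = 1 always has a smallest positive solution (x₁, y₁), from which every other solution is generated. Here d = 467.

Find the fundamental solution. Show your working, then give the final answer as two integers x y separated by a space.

[21; 1,1,1,1,3,…,1,1,42] for √467; ℓ=14 ⇒ convergent index 13
k=0  a_k=21  p_k/q_k = 21/1
k=1  a_k=1  p_k/q_k = 22/1
…
k=5  a_k=3  p_k/q_k = 389/18
k=6  a_k=3  p_k/q_k = 1275/59
k=7  a_k=21  p_k/q_k = 27164/1257
k=8  a_k=3  p_k/q_k = 82767/3830
…
k=10  a_k=1  p_k/q_k = 358232/16577
…
k=12  a_k=1  p_k/q_k = 991929/45901
k=13  a_k=1  p_k/q_k = 1625626/75225
→ (1625626, 75225).  Check: 1625626²=2642659891876, 467·75225²=2642659891875, difference 1.

1625626 75225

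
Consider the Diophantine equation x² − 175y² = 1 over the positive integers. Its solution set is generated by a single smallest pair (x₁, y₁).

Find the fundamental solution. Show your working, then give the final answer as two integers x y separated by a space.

2024 153

[13; 4,2,1,2,4,26] for √175; ℓ=6 ⇒ convergent index 5
i=0: a=13 ⇒ p=13, q=1
…
i=4: a=2 ⇒ p=463, q=35
i=5: a=4 ⇒ p=2024, q=153
fundamental: x₁=2024, y₁=153  (since 4096576 − 175·23409 = 1)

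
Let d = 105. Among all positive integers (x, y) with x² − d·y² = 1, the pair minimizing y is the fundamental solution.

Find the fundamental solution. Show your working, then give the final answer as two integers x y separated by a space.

[10; 4,20] for √105; ℓ=2 ⇒ convergent index 1
k=0  a_k=10  p_k/q_k = 10/1
k=1  a_k=4  p_k/q_k = 41/4
(x₁, y₁) = (41, 4);  41² − 105·4² = 1 ✓

41 4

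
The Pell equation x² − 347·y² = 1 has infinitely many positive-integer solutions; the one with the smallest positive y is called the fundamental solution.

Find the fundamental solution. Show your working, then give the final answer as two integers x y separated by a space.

√347 → a₀=18, period (1,1,1,2,4,…,1,1,36); ℓ=14 even so k=13
i=0: a=18 ⇒ p=18, q=1
…
i=5: a=4 ⇒ p=652, q=35
i=6: a=1 ⇒ p=801, q=43
i=7: a=17 ⇒ p=14269, q=766
…
i=9: a=4 ⇒ p=74549, q=4002
…
i=11: a=1 ⇒ p=238717, q=12815
i=12: a=1 ⇒ p=402885, q=21628
i=13: a=1 ⇒ p=641602, q=34443
fundamental: x₁=641602, y₁=34443  (since 411653126404 − 347·1186320249 = 1)

641602 34443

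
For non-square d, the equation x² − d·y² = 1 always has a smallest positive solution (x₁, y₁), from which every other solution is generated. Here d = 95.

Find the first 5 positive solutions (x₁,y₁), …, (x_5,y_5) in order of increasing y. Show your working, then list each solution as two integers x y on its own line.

39 4
3041 312
237159 24332
18495361 1897584
1442400999 147987220

[9; 1,2,1,18] for √95; ℓ=4 ⇒ convergent index 3
step 0: (9, 1)  from 9·(1,0) + (0,1)
…
step 2: (29, 3)  from 2·(10,1) + (9,1)
step 3: (39, 4)  from 1·(29,3) + (10,1)
(x₁, y₁) = (39, 4);  39² − 95·4² = 1 ✓
(39+4√95)^2 = 3041 + 312√95
(39+4√95)^3 = 237159 + 24332√95
(39+4√95)^4 = 18495361 + 1897584√95
(39+4√95)^5 = 1442400999 + 147987220√95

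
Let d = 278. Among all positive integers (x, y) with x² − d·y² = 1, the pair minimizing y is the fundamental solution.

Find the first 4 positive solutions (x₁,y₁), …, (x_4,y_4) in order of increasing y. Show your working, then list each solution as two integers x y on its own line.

√278 = [16; 1,2,16,2,1,32, …], period ℓ=6 (even) → k=5
i=0: a=16 ⇒ p=16, q=1
i=1: a=1 ⇒ p=17, q=1
i=2: a=2 ⇒ p=50, q=3
i=3: a=16 ⇒ p=817, q=49
i=4: a=2 ⇒ p=1684, q=101
i=5: a=1 ⇒ p=2501, q=150
fundamental: x₁=2501, y₁=150  (since 6255001 − 278·22500 = 1)
k=2:  x_2 = 2501·2501+278·150·150 = 12510001,  y_2 = 2501·150+150·2501 = 750300
k=3:  x_3 = 2501·12510001+278·150·750300 = 62575022501,  y_3 = 2501·750300+150·12510001 = 3753000450
k=4:  x_4 = 2501·62575022501+278·150·3753000450 = 313000250040001,  y_4 = 2501·3753000450+150·62575022501 = 18772507500600

2501 150
12510001 750300
62575022501 3753000450
313000250040001 18772507500600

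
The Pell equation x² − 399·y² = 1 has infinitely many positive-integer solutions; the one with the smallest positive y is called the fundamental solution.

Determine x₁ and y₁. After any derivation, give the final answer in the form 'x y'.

20 1

d=399: √d = [19; 1,38] (ℓ=2, even), read p_1/q_1
k=0  a_k=19  p_k/q_k = 19/1
k=1  a_k=1  p_k/q_k = 20/1
(x₁, y₁) = (20, 1);  20² − 399·1² = 1 ✓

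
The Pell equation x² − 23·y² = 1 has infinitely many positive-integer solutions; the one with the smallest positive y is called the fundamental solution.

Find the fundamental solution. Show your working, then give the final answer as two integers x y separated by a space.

24 5

[4; 1,3,1,8] for √23; ℓ=4 ⇒ convergent index 3
step 0: (4, 1)  from 4·(1,0) + (0,1)
step 1: (5, 1)  from 1·(4,1) + (1,0)
step 2: (19, 4)  from 3·(5,1) + (4,1)
step 3: (24, 5)  from 1·(19,4) + (5,1)
(x₁, y₁) = (24, 5);  24² − 23·5² = 1 ✓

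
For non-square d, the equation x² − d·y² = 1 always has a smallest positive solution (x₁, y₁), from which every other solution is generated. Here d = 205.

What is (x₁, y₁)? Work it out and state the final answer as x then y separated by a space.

39689 2772

[14; 3,6,1,4,1,6,3,28] for √205; ℓ=8 ⇒ convergent index 7
i=0: a=14 ⇒ p=14, q=1
i=1: a=3 ⇒ p=43, q=3
i=2: a=6 ⇒ p=272, q=19
i=3: a=1 ⇒ p=315, q=22
i=4: a=4 ⇒ p=1532, q=107
…
i=6: a=6 ⇒ p=12614, q=881
i=7: a=3 ⇒ p=39689, q=2772
(x₁, y₁) = (39689, 2772);  39689² − 205·2772² = 1 ✓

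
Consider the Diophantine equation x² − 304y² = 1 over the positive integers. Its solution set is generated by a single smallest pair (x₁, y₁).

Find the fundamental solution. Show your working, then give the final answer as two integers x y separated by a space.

57799 3315

√304 = [17; 2,3,2,1,1,1,1,1,2,3,2,34, …], period ℓ=12 (even) → k=11
i=0: a=17 ⇒ p=17, q=1
i=1: a=2 ⇒ p=35, q=2
…
i=3: a=2 ⇒ p=279, q=16
i=4: a=1 ⇒ p=401, q=23
i=5: a=1 ⇒ p=680, q=39
…
i=7: a=1 ⇒ p=1761, q=101
i=8: a=1 ⇒ p=2842, q=163
i=9: a=2 ⇒ p=7445, q=427
i=10: a=3 ⇒ p=25177, q=1444
i=11: a=2 ⇒ p=57799, q=3315
fundamental: x₁=57799, y₁=3315  (since 3340724401 − 304·10989225 = 1)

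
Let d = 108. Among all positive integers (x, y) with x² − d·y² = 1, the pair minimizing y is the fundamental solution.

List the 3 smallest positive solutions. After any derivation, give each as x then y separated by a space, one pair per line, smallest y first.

√108 = [10; 2,1,1,4,1,1,2,20, …], period ℓ=8 (even) → k=7
i=0: a=10 ⇒ p=10, q=1
i=1: a=2 ⇒ p=21, q=2
…
i=3: a=1 ⇒ p=52, q=5
i=4: a=4 ⇒ p=239, q=23
i=5: a=1 ⇒ p=291, q=28
i=6: a=1 ⇒ p=530, q=51
i=7: a=2 ⇒ p=1351, q=130
fundamental: x₁=1351, y₁=130  (since 1825201 − 108·16900 = 1)
k=2:  x_2 = 1351·1351+108·130·130 = 3650401,  y_2 = 1351·130+130·1351 = 351260
k=3:  x_3 = 1351·3650401+108·130·351260 = 9863382151,  y_3 = 1351·351260+130·3650401 = 949104390

1351 130
3650401 351260
9863382151 949104390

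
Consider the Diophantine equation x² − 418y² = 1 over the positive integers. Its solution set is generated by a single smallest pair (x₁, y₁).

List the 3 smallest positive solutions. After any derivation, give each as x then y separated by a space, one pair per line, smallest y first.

[20; 2,4,20,4,2,40] for √418; ℓ=6 ⇒ convergent index 5
step 0: (20, 1)  from 20·(1,0) + (0,1)
step 1: (41, 2)  from 2·(20,1) + (1,0)
…
step 4: (15068, 737)  from 4·(3721,182) + (184,9)
step 5: (33857, 1656)  from 2·(15068,737) + (3721,182)
fundamental: x₁=33857, y₁=1656  (since 1146296449 − 418·2742336 = 1)
k=2:  x_2 = 33857·33857+418·1656·1656 = 2292592897,  y_2 = 33857·1656+1656·33857 = 112134384
k=3:  x_3 = 33857·2292592897+418·1656·112134384 = 155240635393601,  y_3 = 33857·112134384+1656·2292592897 = 7593067676520

33857 1656
2292592897 112134384
155240635393601 7593067676520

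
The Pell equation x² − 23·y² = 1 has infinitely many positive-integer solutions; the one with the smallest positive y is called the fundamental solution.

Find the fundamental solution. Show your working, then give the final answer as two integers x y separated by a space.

24 5

[4; 1,3,1,8] for √23; ℓ=4 ⇒ convergent index 3
i=0: a=4 ⇒ p=4, q=1
…
i=2: a=3 ⇒ p=19, q=4
i=3: a=1 ⇒ p=24, q=5
(x₁, y₁) = (24, 5);  24² − 23·5² = 1 ✓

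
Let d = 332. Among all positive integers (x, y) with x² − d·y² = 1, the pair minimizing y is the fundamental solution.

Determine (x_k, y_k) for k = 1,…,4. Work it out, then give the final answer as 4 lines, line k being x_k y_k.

13447 738
361643617 19847772
9726043422151 533785979430
261572211433685377 14355640110942648

√332 → a₀=18, period (4,1,1,8,1,1,4,36); ℓ=8 even so k=7
step 0: (18, 1)  from 18·(1,0) + (0,1)
…
step 6: (2970, 163)  from 1·(1567,86) + (1403,77)
step 7: (13447, 738)  from 4·(2970,163) + (1567,86)
→ (13447, 738).  Check: 13447²=180821809, 332·738²=180821808, difference 1.
(13447+738√332)^2 = 361643617 + 19847772√332
(13447+738√332)^3 = 9726043422151 + 533785979430√332
(13447+738√332)^4 = 261572211433685377 + 14355640110942648√332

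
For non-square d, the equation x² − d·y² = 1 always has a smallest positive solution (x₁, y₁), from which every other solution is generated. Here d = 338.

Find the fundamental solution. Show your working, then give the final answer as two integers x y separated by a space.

114243 6214

√338 = [18; 2,1,1,2,36, …], period ℓ=5 (odd) → k=9
a_0=18:  p_0=18·1+0=18,  q_0=18·0+1=1
a_1=2:  p_1=2·18+1=37,  q_1=2·1+0=2
a_2=1:  p_2=1·37+18=55,  q_2=1·2+1=3
a_3=1:  p_3=1·55+37=92,  q_3=1·3+2=5
a_4=2:  p_4=2·92+55=239,  q_4=2·5+3=13
…
a_8=1:  p_8=1·26327+17631=43958,  q_8=1·1432+959=2391
a_9=2:  p_9=2·43958+26327=114243,  q_9=2·2391+1432=6214
fundamental: x₁=114243, y₁=6214  (since 13051463049 − 338·38613796 = 1)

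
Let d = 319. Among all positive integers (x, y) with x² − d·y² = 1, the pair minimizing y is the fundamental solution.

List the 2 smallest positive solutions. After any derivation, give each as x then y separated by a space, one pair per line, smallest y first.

12901780 722361
332911854336799 18639485405160

√319 → a₀=17, period (1,6,5,1,4,…,6,1,34); ℓ=14 even so k=13
step 0: (17, 1)  from 17·(1,0) + (0,1)
…
step 4: (768, 43)  from 1·(643,36) + (125,7)
…
step 6: (11913, 667)  from 3·(3715,208) + (768,43)
…
step 9: (250816, 14043)  from 4·(58797,3292) + (15628,875)
step 10: (309613, 17335)  from 1·(250816,14043) + (58797,3292)
step 11: (1798881, 100718)  from 5·(309613,17335) + (250816,14043)
step 12: (11102899, 621643)  from 6·(1798881,100718) + (309613,17335)
step 13: (12901780, 722361)  from 1·(11102899,621643) + (1798881,100718)
fundamental: x₁=12901780, y₁=722361  (since 166455927168400 − 319·521805414321 = 1)
(12901780+722361√319)^2 = 332911854336799 + 18639485405160√319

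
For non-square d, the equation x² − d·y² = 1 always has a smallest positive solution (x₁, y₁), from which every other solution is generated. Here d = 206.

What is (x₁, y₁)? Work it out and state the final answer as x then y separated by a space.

59535 4148

√206 = [14; 2,1,5,14,5,1,2,28, …], period ℓ=8 (even) → k=7
step 0: (14, 1)  from 14·(1,0) + (0,1)
step 1: (29, 2)  from 2·(14,1) + (1,0)
step 2: (43, 3)  from 1·(29,2) + (14,1)
…
step 5: (17539, 1222)  from 5·(3459,241) + (244,17)
step 6: (20998, 1463)  from 1·(17539,1222) + (3459,241)
step 7: (59535, 4148)  from 2·(20998,1463) + (17539,1222)
(x₁, y₁) = (59535, 4148);  59535² − 206·4148² = 1 ✓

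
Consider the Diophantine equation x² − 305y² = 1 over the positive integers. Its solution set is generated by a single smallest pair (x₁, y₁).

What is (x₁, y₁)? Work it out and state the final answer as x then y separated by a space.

d=305: √d = [17; 2,6,2,34] (ℓ=4, even), read p_3/q_3
step 0: (17, 1)  from 17·(1,0) + (0,1)
step 1: (35, 2)  from 2·(17,1) + (1,0)
step 2: (227, 13)  from 6·(35,2) + (17,1)
step 3: (489, 28)  from 2·(227,13) + (35,2)
fundamental: x₁=489, y₁=28  (since 239121 − 305·784 = 1)

489 28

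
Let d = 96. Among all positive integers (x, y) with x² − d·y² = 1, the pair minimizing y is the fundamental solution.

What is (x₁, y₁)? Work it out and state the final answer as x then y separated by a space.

[9; 1,3,1,18] for √96; ℓ=4 ⇒ convergent index 3
k=0  a_k=9  p_k/q_k = 9/1
k=1  a_k=1  p_k/q_k = 10/1
k=2  a_k=3  p_k/q_k = 39/4
k=3  a_k=1  p_k/q_k = 49/5
fundamental: x₁=49, y₁=5  (since 2401 − 96·25 = 1)

49 5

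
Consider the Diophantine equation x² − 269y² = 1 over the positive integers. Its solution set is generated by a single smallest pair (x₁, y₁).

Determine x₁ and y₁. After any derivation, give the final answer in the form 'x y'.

d=269: √d = [16; 2,2,32] (ℓ=3, odd), read p_5/q_5
i=0: a=16 ⇒ p=16, q=1
…
i=2: a=2 ⇒ p=82, q=5
…
i=4: a=2 ⇒ p=5396, q=329
i=5: a=2 ⇒ p=13449, q=820
(x₁, y₁) = (13449, 820);  13449² − 269·820² = 1 ✓

13449 820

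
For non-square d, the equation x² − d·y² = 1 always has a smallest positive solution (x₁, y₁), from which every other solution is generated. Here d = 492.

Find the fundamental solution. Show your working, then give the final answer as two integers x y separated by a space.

√492 → a₀=22, period (5,1,1,10,1,1,5,44); ℓ=8 even so k=7
i=0: a=22 ⇒ p=22, q=1
i=1: a=5 ⇒ p=111, q=5
…
i=3: a=1 ⇒ p=244, q=11
i=4: a=10 ⇒ p=2573, q=116
i=5: a=1 ⇒ p=2817, q=127
i=6: a=1 ⇒ p=5390, q=243
i=7: a=5 ⇒ p=29767, q=1342
→ (29767, 1342).  Check: 29767²=886074289, 492·1342²=886074288, difference 1.

29767 1342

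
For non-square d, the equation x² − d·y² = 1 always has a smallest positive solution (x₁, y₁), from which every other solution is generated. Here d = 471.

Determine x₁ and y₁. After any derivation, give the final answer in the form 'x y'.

[21; 1,2,2,1,3,…,2,1,42] for √471; ℓ=14 ⇒ convergent index 13
step 0: (21, 1)  from 21·(1,0) + (0,1)
…
step 3: (152, 7)  from 2·(65,3) + (22,1)
…
step 7: (48809, 2249)  from 14·(3429,158) + (803,37)
step 8: (198665, 9154)  from 4·(48809,2249) + (3429,158)
…
step 10: (843469, 38865)  from 1·(644804,29711) + (198665,9154)
…
step 12: (5506953, 253747)  from 2·(2331742,107441) + (843469,38865)
step 13: (7838695, 361188)  from 1·(5506953,253747) + (2331742,107441)
(x₁, y₁) = (7838695, 361188);  7838695² − 471·361188² = 1 ✓

7838695 361188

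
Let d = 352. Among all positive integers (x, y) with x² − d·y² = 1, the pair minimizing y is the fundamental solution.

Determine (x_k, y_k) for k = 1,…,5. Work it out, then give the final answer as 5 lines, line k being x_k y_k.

77617 4137
12048797377 642203058
1870383011943601 99691749501435
290347036464004160257 15475549041463557732
45071731856582838801391537 2402331379802862171467853

√352 → a₀=18, period (1,3,5,9,5,3,1,36); ℓ=8 even so k=7
step 0: (18, 1)  from 18·(1,0) + (0,1)
step 1: (19, 1)  from 1·(18,1) + (1,0)
step 2: (75, 4)  from 3·(19,1) + (18,1)
step 3: (394, 21)  from 5·(75,4) + (19,1)
step 4: (3621, 193)  from 9·(394,21) + (75,4)
…
step 6: (59118, 3151)  from 3·(18499,986) + (3621,193)
step 7: (77617, 4137)  from 1·(59118,3151) + (18499,986)
fundamental: x₁=77617, y₁=4137  (since 6024398689 − 352·17114769 = 1)
n=2: (77617,4137)∘(77617,4137) = (77617·77617+352·4137·4137, 77617·4137+4137·77617) = (12048797377,642203058)
n=3: (12048797377,642203058)∘(77617,4137) = (77617·12048797377+352·4137·642203058, 77617·642203058+4137·12048797377) = (1870383011943601,99691749501435)
n=4: (1870383011943601,99691749501435)∘(77617,4137) = (77617·1870383011943601+352·4137·99691749501435, 77617·99691749501435+4137·1870383011943601) = (290347036464004160257,15475549041463557732)
n=5: (290347036464004160257,15475549041463557732)∘(77617,4137) = (77617·290347036464004160257+352·4137·15475549041463557732, 77617·15475549041463557732+4137·290347036464004160257) = (45071731856582838801391537,2402331379802862171467853)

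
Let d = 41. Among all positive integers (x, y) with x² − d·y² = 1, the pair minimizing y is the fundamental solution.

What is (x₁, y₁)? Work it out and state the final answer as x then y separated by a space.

2049 320

d=41: √d = [6; 2,2,12] (ℓ=3, odd), read p_5/q_5
k=0  a_k=6  p_k/q_k = 6/1
k=1  a_k=2  p_k/q_k = 13/2
k=2  a_k=2  p_k/q_k = 32/5
…
k=4  a_k=2  p_k/q_k = 826/129
k=5  a_k=2  p_k/q_k = 2049/320
→ (2049, 320).  Check: 2049²=4198401, 41·320²=4198400, difference 1.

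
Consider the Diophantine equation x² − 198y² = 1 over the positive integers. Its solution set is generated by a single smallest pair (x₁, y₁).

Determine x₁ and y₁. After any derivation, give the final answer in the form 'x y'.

[14; 14,28] for √198; ℓ=2 ⇒ convergent index 1
step 0: (14, 1)  from 14·(1,0) + (0,1)
step 1: (197, 14)  from 14·(14,1) + (1,0)
fundamental: x₁=197, y₁=14  (since 38809 − 198·196 = 1)

197 14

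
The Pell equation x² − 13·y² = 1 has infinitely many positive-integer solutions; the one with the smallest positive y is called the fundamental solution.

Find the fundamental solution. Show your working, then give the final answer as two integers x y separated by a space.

√13 = [3; 1,1,1,1,6, …], period ℓ=5 (odd) → k=9
k=0  a_k=3  p_k/q_k = 3/1
…
k=2  a_k=1  p_k/q_k = 7/2
k=3  a_k=1  p_k/q_k = 11/3
…
k=5  a_k=6  p_k/q_k = 119/33
…
k=8  a_k=1  p_k/q_k = 393/109
k=9  a_k=1  p_k/q_k = 649/180
→ (649, 180).  Check: 649²=421201, 13·180²=421200, difference 1.

649 180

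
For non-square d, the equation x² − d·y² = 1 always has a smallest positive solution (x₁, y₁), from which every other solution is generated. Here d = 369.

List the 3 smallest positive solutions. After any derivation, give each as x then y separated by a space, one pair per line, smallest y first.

√369 → a₀=19, period (4,1,3,2,7,4,7,2,3,1,4,38); ℓ=12 even so k=11
step 0: (19, 1)  from 19·(1,0) + (0,1)
…
step 3: (365, 19)  from 3·(96,5) + (77,4)
…
step 8: (393504, 20485)  from 2·(184045,9581) + (25414,1323)
step 9: (1364557, 71036)  from 3·(393504,20485) + (184045,9581)
step 10: (1758061, 91521)  from 1·(1364557,71036) + (393504,20485)
step 11: (8396801, 437120)  from 4·(1758061,91521) + (1364557,71036)
→ (8396801, 437120).  Check: 8396801²=70506267033601, 369·437120²=70506267033600, difference 1.
(8396801+437120√369)^2 = 141012534067201 + 7340819306240√369
(8396801+437120√369)^3 = 2368108374136006451201 + 123278797782910239360√369

8396801 437120
141012534067201 7340819306240
2368108374136006451201 123278797782910239360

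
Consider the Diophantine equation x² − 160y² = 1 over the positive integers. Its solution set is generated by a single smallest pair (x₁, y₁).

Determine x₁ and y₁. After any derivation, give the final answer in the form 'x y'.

721 57

√160 = [12; 1,1,1,5,1,1,1,24, …], period ℓ=8 (even) → k=7
i=0: a=12 ⇒ p=12, q=1
i=1: a=1 ⇒ p=13, q=1
i=2: a=1 ⇒ p=25, q=2
i=3: a=1 ⇒ p=38, q=3
i=4: a=5 ⇒ p=215, q=17
i=5: a=1 ⇒ p=253, q=20
i=6: a=1 ⇒ p=468, q=37
i=7: a=1 ⇒ p=721, q=57
→ (721, 57).  Check: 721²=519841, 160·57²=519840, difference 1.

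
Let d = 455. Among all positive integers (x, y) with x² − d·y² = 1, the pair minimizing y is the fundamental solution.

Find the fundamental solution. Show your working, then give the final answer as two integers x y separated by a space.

d=455: √d = [21; 3,42] (ℓ=2, even), read p_1/q_1
k=0  a_k=21  p_k/q_k = 21/1
k=1  a_k=3  p_k/q_k = 64/3
→ (64, 3).  Check: 64²=4096, 455·3²=4095, difference 1.

64 3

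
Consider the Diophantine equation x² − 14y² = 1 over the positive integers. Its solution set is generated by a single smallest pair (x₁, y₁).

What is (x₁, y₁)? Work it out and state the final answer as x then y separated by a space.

15 4

√14 = [3; 1,2,1,6, …], period ℓ=4 (even) → k=3
k=0  a_k=3  p_k/q_k = 3/1
k=1  a_k=1  p_k/q_k = 4/1
k=2  a_k=2  p_k/q_k = 11/3
k=3  a_k=1  p_k/q_k = 15/4
(x₁, y₁) = (15, 4);  15² − 14·4² = 1 ✓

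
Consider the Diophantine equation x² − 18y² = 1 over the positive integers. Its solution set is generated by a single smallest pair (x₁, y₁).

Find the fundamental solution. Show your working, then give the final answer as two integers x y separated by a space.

17 4

[4; 4,8] for √18; ℓ=2 ⇒ convergent index 1
step 0: (4, 1)  from 4·(1,0) + (0,1)
step 1: (17, 4)  from 4·(4,1) + (1,0)
→ (17, 4).  Check: 17²=289, 18·4²=288, difference 1.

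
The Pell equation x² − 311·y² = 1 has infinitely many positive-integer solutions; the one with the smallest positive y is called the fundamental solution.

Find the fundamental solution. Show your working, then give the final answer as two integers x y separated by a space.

d=311: √d = [17; 1,1,1,2,1,…,1,1,34] (ℓ=16, even), read p_15/q_15
k=0  a_k=17  p_k/q_k = 17/1
…
k=2  a_k=1  p_k/q_k = 35/2
k=3  a_k=1  p_k/q_k = 53/3
k=4  a_k=2  p_k/q_k = 141/8
k=5  a_k=1  p_k/q_k = 194/11
k=6  a_k=6  p_k/q_k = 1305/74
…
k=9  a_k=3  p_k/q_k = 217583/12338
k=10  a_k=6  p_k/q_k = 1376656/78063
k=11  a_k=1  p_k/q_k = 1594239/90401
…
k=13  a_k=1  p_k/q_k = 6159373/349266
k=14  a_k=1  p_k/q_k = 10724507/608131
k=15  a_k=1  p_k/q_k = 16883880/957397
fundamental: x₁=16883880, y₁=957397  (since 285065403854400 − 311·916609015609 = 1)

16883880 957397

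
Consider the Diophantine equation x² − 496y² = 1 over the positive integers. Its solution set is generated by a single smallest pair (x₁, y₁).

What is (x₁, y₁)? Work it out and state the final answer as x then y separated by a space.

4620799 207480

√496 → a₀=22, period (3,1,2,4,1,…,1,3,44); ℓ=16 even so k=15
step 0: (22, 1)  from 22·(1,0) + (0,1)
step 1: (67, 3)  from 3·(22,1) + (1,0)
step 2: (89, 4)  from 1·(67,3) + (22,1)
step 3: (245, 11)  from 2·(89,4) + (67,3)
step 4: (1069, 48)  from 4·(245,11) + (89,4)
step 5: (1314, 59)  from 1·(1069,48) + (245,11)
step 6: (2383, 107)  from 1·(1314,59) + (1069,48)
step 7: (6080, 273)  from 2·(2383,107) + (1314,59)
…
step 11: (84875, 3811)  from 1·(49709,2232) + (35166,1579)
step 12: (389209, 17476)  from 4·(84875,3811) + (49709,2232)
…
step 14: (1252502, 56239)  from 1·(863293,38763) + (389209,17476)
step 15: (4620799, 207480)  from 3·(1252502,56239) + (863293,38763)
(x₁, y₁) = (4620799, 207480);  4620799² − 496·207480² = 1 ✓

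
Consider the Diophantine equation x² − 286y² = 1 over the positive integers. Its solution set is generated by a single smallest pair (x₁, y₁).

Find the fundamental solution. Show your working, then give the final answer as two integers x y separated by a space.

561835 33222

√286 = [16; 1,10,3,3,2,3,3,10,1,32, …], period ℓ=10 (even) → k=9
a_0=16:  p_0=16·1+0=16,  q_0=16·0+1=1
…
a_3=3:  p_3=3·186+17=575,  q_3=3·11+1=34
a_4=3:  p_4=3·575+186=1911,  q_4=3·34+11=113
a_5=2:  p_5=2·1911+575=4397,  q_5=2·113+34=260
a_6=3:  p_6=3·4397+1911=15102,  q_6=3·260+113=893
a_7=3:  p_7=3·15102+4397=49703,  q_7=3·893+260=2939
a_8=10:  p_8=10·49703+15102=512132,  q_8=10·2939+893=30283
a_9=1:  p_9=1·512132+49703=561835,  q_9=1·30283+2939=33222
→ (561835, 33222).  Check: 561835²=315658567225, 286·33222²=315658567224, difference 1.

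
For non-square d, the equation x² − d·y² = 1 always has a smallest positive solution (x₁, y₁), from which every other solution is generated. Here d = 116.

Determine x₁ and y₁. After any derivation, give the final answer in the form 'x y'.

9801 910

√116 → a₀=10, period (1,3,2,1,4,1,2,3,1,20); ℓ=10 even so k=9
step 0: (10, 1)  from 10·(1,0) + (0,1)
…
step 2: (43, 4)  from 3·(11,1) + (10,1)
step 3: (97, 9)  from 2·(43,4) + (11,1)
step 4: (140, 13)  from 1·(97,9) + (43,4)
step 5: (657, 61)  from 4·(140,13) + (97,9)
step 6: (797, 74)  from 1·(657,61) + (140,13)
step 7: (2251, 209)  from 2·(797,74) + (657,61)
step 8: (7550, 701)  from 3·(2251,209) + (797,74)
step 9: (9801, 910)  from 1·(7550,701) + (2251,209)
(x₁, y₁) = (9801, 910);  9801² − 116·910² = 1 ✓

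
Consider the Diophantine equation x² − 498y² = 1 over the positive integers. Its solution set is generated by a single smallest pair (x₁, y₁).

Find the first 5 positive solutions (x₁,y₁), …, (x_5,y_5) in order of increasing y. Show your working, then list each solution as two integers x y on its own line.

179777 8056
64639539457 2896567024
23241404969742401 1041472259739240
8356540122426119709697 374465516875386131936
3004627427155559641130652737 134640574453571113022377304

√498 → a₀=22, period (3,6,22,6,3,44); ℓ=6 even so k=5
step 0: (22, 1)  from 22·(1,0) + (0,1)
step 1: (67, 3)  from 3·(22,1) + (1,0)
step 2: (424, 19)  from 6·(67,3) + (22,1)
…
step 4: (56794, 2545)  from 6·(9395,421) + (424,19)
step 5: (179777, 8056)  from 3·(56794,2545) + (9395,421)
(x₁, y₁) = (179777, 8056);  179777² − 498·8056² = 1 ✓
n=2: (179777,8056)∘(179777,8056) = (179777·179777+498·8056·8056, 179777·8056+8056·179777) = (64639539457,2896567024)
n=3: (64639539457,2896567024)∘(179777,8056) = (179777·64639539457+498·8056·2896567024, 179777·2896567024+8056·64639539457) = (23241404969742401,1041472259739240)
n=4: (23241404969742401,1041472259739240)∘(179777,8056) = (179777·23241404969742401+498·8056·1041472259739240, 179777·1041472259739240+8056·23241404969742401) = (8356540122426119709697,374465516875386131936)
n=5: (8356540122426119709697,374465516875386131936)∘(179777,8056) = (179777·8356540122426119709697+498·8056·374465516875386131936, 179777·374465516875386131936+8056·8356540122426119709697) = (3004627427155559641130652737,134640574453571113022377304)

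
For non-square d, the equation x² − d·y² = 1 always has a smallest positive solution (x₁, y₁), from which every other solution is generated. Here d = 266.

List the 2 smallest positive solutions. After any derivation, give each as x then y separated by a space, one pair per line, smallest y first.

685 42
938449 57540

√266 = [16; 3,4,3,32, …], period ℓ=4 (even) → k=3
a_0=16:  p_0=16·1+0=16,  q_0=16·0+1=1
…
a_2=4:  p_2=4·49+16=212,  q_2=4·3+1=13
a_3=3:  p_3=3·212+49=685,  q_3=3·13+3=42
fundamental: x₁=685, y₁=42  (since 469225 − 266·1764 = 1)
k=2:  x_2 = 685·685+266·42·42 = 938449,  y_2 = 685·42+42·685 = 57540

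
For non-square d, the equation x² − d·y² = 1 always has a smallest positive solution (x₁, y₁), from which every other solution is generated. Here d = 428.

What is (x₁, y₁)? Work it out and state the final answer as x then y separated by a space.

1850887 89466

√428 → a₀=20, period (1,2,4,1,5,10,5,1,4,2,1,40); ℓ=12 even so k=11
k=0  a_k=20  p_k/q_k = 20/1
…
k=2  a_k=2  p_k/q_k = 62/3
k=3  a_k=4  p_k/q_k = 269/13
k=4  a_k=1  p_k/q_k = 331/16
k=5  a_k=5  p_k/q_k = 1924/93
…
k=7  a_k=5  p_k/q_k = 99779/4823
k=8  a_k=1  p_k/q_k = 119350/5769
k=9  a_k=4  p_k/q_k = 577179/27899
k=10  a_k=2  p_k/q_k = 1273708/61567
k=11  a_k=1  p_k/q_k = 1850887/89466
fundamental: x₁=1850887, y₁=89466  (since 3425782686769 − 428·8004165156 = 1)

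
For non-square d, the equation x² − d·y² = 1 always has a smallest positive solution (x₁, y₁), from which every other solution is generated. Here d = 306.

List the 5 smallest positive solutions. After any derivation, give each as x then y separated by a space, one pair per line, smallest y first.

35 2
2449 140
171395 9798
11995201 685720
839492675 47990602

√306 → a₀=17, period (2,34); ℓ=2 even so k=1
a_0=17:  p_0=17·1+0=17,  q_0=17·0+1=1
a_1=2:  p_1=2·17+1=35,  q_1=2·1+0=2
fundamental: x₁=35, y₁=2  (since 1225 − 306·4 = 1)
(35+2√306)^2 = 2449 + 140√306
(35+2√306)^3 = 171395 + 9798√306
(35+2√306)^4 = 11995201 + 685720√306
(35+2√306)^5 = 839492675 + 47990602√306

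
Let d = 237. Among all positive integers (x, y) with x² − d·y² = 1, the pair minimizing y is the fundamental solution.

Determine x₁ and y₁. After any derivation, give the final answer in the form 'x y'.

228151 14820

√237 = [15; 2,1,1,7,10,7,1,1,2,30, …], period ℓ=10 (even) → k=9
k=0  a_k=15  p_k/q_k = 15/1
…
k=8  a_k=1  p_k/q_k = 90075/5851
k=9  a_k=2  p_k/q_k = 228151/14820
fundamental: x₁=228151, y₁=14820  (since 52052878801 − 237·219632400 = 1)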